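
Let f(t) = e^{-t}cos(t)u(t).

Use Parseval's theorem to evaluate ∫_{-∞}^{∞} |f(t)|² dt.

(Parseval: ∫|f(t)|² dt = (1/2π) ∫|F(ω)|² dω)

∫|f(t)|² dt = \frac{3}{8}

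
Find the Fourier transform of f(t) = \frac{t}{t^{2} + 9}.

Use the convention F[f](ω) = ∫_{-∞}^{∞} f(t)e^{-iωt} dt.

F(ω) = - i \pi e^{- 3 \left|{\omega}\right|} \operatorname{sign}{\left(\omega \right)}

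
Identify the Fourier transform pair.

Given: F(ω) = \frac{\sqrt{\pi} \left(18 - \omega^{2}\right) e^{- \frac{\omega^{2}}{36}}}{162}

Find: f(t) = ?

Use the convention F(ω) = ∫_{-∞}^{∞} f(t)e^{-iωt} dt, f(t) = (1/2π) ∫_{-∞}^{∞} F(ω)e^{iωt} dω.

f(t) = 6 t^{2} e^{- 9 t^{2}}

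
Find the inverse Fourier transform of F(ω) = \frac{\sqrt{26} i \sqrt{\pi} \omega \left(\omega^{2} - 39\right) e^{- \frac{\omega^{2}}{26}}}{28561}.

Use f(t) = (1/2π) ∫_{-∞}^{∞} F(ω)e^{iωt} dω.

f(t) = t^{3} e^{- \frac{13 t^{2}}{2}}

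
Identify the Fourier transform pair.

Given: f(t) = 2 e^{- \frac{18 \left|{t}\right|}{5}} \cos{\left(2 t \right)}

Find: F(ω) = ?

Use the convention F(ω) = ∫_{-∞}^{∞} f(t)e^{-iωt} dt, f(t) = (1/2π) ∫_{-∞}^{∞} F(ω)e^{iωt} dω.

F(ω) = \frac{360 \left(25 \omega^{2} + 424\right)}{625 \omega^{4} + 11200 \omega^{2} + 179776}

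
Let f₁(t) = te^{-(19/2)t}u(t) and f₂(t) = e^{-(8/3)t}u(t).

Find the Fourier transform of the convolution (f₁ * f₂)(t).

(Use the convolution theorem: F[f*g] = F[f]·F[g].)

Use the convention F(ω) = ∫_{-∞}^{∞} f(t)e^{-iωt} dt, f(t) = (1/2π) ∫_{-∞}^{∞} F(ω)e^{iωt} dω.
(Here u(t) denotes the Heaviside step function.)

F[f₁*f₂](ω) = \frac{12}{\left(2 i \omega + 19\right)^{2} \left(3 i \omega + 8\right)}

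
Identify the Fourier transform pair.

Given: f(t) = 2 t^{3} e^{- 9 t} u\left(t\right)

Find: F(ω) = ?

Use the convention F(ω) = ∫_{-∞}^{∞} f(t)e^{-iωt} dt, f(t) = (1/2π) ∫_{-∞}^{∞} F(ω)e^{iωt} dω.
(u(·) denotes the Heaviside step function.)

F(ω) = \frac{12}{\left(i \omega + 9\right)^{4}}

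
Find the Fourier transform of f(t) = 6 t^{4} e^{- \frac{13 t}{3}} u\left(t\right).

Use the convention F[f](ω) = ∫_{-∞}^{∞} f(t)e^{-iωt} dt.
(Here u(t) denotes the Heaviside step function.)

F(ω) = \frac{34992}{\left(3 i \omega + 13\right)^{5}}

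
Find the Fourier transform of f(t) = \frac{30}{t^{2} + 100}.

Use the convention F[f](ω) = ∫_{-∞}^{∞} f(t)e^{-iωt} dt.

F(ω) = 3 \pi e^{- 10 \left|{\omega}\right|}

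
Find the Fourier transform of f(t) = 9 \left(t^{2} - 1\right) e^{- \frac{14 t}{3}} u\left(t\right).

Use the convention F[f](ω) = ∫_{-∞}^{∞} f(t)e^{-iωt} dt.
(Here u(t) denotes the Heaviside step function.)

F(ω) = \frac{27 \left(54 i \omega - \left(3 i \omega + 14\right)^{3} + 252\right)}{\left(3 i \omega + 14\right)^{4}}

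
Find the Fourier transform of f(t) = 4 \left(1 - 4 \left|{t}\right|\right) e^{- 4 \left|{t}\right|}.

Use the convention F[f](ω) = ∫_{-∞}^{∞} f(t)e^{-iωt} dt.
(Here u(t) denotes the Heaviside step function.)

F(ω) = \frac{64 \omega^{2}}{\left(\omega^{2} + 16\right)^{2}}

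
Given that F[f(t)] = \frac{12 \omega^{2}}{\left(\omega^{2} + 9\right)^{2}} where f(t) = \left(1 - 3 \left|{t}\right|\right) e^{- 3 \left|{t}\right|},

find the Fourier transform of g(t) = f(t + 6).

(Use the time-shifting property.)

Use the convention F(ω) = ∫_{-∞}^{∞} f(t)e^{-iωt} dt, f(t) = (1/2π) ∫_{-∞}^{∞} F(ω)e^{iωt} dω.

F[g](ω) = \frac{12 \omega^{2} e^{6 i \omega}}{\left(\omega^{2} + 9\right)^{2}}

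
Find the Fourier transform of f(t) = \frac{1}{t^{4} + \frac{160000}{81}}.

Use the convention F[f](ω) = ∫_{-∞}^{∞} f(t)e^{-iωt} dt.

F(ω) = \frac{27 \pi e^{- \frac{10 \sqrt{2} \left|{\omega}\right|}{3}} \sin{\left(\frac{10 \sqrt{2} \left|{\omega}\right|}{3} + \frac{\pi}{4} \right)}}{8000}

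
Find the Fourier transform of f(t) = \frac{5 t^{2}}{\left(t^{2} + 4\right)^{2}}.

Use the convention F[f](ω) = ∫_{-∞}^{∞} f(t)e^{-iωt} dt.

F(ω) = \frac{5 \pi \left(1 - 2 \left|{\omega}\right|\right) e^{- 2 \left|{\omega}\right|}}{4}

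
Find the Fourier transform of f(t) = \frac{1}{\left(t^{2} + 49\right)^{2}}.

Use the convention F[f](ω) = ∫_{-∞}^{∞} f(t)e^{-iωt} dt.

F(ω) = \frac{\pi \left(7 \left|{\omega}\right| + 1\right) e^{- 7 \left|{\omega}\right|}}{686}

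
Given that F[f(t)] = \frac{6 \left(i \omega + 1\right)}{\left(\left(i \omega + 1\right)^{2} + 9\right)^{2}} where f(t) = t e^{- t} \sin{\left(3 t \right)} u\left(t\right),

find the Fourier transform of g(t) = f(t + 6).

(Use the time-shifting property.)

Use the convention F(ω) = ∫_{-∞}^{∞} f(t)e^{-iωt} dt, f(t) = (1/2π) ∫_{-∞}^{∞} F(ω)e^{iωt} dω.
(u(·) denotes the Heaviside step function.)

F[g](ω) = \frac{6 \left(i \omega + 1\right) e^{6 i \omega}}{\left(\left(i \omega + 1\right)^{2} + 9\right)^{2}}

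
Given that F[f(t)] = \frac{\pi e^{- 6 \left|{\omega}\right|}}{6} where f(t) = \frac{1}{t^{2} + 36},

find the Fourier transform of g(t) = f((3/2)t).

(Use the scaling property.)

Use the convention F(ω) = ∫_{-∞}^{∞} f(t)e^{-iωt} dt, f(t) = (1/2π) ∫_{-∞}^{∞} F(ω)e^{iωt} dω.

F[g](ω) = \frac{\pi e^{- 4 \left|{\omega}\right|}}{9}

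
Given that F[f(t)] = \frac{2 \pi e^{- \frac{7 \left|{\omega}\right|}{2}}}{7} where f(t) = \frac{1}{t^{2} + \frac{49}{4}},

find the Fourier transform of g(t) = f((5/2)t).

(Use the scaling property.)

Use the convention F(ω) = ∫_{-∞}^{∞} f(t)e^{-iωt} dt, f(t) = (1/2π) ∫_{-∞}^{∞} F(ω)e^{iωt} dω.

F[g](ω) = \frac{4 \pi e^{- \frac{7 \left|{\omega}\right|}{5}}}{35}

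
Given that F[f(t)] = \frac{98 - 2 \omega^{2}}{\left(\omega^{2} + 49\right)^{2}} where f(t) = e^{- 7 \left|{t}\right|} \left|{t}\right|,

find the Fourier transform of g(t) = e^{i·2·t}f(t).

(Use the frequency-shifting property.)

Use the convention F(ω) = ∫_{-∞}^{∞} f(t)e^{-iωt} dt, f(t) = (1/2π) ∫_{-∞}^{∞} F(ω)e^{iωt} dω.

F[g](ω) = \frac{2 \left(49 - \left(\omega - 2\right)^{2}\right)}{\left(\left(\omega - 2\right)^{2} + 49\right)^{2}}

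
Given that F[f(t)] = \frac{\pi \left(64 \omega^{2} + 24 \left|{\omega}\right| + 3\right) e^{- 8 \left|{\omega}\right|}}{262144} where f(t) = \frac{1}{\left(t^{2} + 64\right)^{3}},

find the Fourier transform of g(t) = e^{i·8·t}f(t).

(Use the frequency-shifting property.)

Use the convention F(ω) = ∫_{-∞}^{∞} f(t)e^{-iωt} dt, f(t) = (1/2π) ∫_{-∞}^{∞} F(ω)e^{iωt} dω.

F[g](ω) = \frac{\pi \left(64 \left(\omega - 8\right)^{2} + 24 \left|{\omega - 8}\right| + 3\right) e^{- 8 \left|{\omega - 8}\right|}}{262144}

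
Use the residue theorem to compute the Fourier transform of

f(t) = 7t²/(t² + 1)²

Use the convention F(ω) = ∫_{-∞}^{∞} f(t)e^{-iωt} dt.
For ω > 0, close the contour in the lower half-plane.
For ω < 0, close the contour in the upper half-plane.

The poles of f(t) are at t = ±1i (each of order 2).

Let g(z) = f(z)e^{-iωz}; for large |z| the factor e^{-iωz} decays in the lower half-plane when ω > 0 and in the upper half-plane when ω < 0.

Case ω > 0 (lower half-plane, clockwise contour ⇒ F(ω) = -2πi·ΣRes):
  Res_{z = - i} g(z) = \frac{7 i \left(1 - \omega\right) e^{- \omega}}{4} (pole of order 2)
  F(ω) = -2πi·ΣRes = \frac{7 \pi \left(1 - \omega\right) e^{- \omega}}{2}

Case ω < 0 (upper half-plane, counterclockwise contour ⇒ F(ω) = +2πi·ΣRes):
  Res_{z = i} g(z) = \frac{7 i \left(- \omega - 1\right) e^{\omega}}{4} (pole of order 2)
  F(ω) = 2πi·ΣRes = \frac{7 \pi \left(\omega + 1\right) e^{\omega}}{2}

Both cases combine into a single formula in |ω|:

F(ω) = \frac{7 \pi \left(1 - \left|{\omega}\right|\right) e^{- \left|{\omega}\right|}}{2}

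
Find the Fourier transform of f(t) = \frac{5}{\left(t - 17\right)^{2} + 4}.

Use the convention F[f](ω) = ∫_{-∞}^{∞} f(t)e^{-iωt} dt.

F(ω) = \frac{5 \pi e^{- 17 i \omega - 2 \left|{\omega}\right|}}{2}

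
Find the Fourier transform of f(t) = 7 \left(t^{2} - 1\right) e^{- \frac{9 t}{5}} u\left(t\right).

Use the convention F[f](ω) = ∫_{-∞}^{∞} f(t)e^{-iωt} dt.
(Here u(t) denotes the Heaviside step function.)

F(ω) = \frac{35 \left(250 i \omega - \left(5 i \omega + 9\right)^{3} + 450\right)}{\left(5 i \omega + 9\right)^{4}}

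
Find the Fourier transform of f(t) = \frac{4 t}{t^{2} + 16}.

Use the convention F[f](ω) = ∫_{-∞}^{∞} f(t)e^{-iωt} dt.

F(ω) = - 4 i \pi e^{- 4 \left|{\omega}\right|} \operatorname{sign}{\left(\omega \right)}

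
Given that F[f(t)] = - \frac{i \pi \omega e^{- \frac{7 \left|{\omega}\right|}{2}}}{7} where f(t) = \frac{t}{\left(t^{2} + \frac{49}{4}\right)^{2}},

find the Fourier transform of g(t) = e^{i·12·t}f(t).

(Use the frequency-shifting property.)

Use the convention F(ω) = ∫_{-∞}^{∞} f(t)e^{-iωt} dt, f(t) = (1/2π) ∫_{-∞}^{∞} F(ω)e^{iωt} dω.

F[g](ω) = \frac{i \pi \left(12 - \omega\right) e^{- \frac{7 \left|{\omega - 12}\right|}{2}}}{7}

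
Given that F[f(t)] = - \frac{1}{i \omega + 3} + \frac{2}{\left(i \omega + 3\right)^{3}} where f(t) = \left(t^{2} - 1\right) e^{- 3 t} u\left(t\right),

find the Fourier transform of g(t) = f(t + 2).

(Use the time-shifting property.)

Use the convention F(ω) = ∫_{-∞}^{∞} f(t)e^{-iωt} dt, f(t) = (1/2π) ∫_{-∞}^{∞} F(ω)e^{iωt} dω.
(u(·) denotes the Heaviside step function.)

F[g](ω) = \frac{\left(2 i \omega - \left(i \omega + 3\right)^{3} + 6\right) e^{2 i \omega}}{\left(i \omega + 3\right)^{4}}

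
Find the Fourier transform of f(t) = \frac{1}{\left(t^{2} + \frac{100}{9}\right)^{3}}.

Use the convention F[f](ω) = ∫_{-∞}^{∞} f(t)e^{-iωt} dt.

F(ω) = \frac{27 \pi \left(100 \omega^{2} + 90 \left|{\omega}\right| + 27\right) e^{- \frac{10 \left|{\omega}\right|}{3}}}{800000}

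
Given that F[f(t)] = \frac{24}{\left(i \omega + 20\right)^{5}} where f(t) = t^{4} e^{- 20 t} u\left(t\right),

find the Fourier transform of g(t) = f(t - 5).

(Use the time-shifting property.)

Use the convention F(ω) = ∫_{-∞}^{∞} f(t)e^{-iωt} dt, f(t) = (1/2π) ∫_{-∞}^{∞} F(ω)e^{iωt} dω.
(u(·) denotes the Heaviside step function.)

F[g](ω) = \frac{24 e^{- 5 i \omega}}{\left(i \omega + 20\right)^{5}}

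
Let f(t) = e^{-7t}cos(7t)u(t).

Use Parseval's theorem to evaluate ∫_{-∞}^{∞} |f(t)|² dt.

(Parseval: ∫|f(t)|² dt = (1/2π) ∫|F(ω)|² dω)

∫|f(t)|² dt = \frac{3}{56}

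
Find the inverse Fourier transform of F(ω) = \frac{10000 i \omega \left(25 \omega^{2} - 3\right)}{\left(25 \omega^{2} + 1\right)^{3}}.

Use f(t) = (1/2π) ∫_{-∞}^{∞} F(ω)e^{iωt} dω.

f(t) = 4 t e^{- \frac{\left|{t}\right|}{5}} \left|{t}\right|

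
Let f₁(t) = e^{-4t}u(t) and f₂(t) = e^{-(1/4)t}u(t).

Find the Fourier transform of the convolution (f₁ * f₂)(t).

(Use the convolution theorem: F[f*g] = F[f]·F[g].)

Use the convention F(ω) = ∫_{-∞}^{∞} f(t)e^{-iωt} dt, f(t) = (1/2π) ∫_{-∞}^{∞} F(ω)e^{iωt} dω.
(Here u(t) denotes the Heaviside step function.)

F[f₁*f₂](ω) = \frac{4}{\left(i \omega + 4\right) \left(4 i \omega + 1\right)}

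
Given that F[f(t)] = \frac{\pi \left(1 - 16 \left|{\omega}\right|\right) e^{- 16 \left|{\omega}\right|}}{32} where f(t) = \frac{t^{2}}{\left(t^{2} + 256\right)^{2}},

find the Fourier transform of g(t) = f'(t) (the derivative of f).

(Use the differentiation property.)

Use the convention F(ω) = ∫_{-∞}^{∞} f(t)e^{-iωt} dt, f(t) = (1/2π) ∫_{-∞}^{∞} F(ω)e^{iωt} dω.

F[g](ω) = \frac{i \pi \omega \left(1 - 16 \left|{\omega}\right|\right) e^{- 16 \left|{\omega}\right|}}{32}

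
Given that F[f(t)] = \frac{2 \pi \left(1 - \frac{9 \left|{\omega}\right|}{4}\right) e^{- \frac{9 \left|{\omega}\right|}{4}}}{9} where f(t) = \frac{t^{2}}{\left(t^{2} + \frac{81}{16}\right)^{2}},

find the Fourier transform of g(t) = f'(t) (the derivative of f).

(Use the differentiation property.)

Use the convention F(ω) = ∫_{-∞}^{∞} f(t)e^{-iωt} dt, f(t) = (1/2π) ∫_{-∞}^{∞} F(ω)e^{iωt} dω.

F[g](ω) = \frac{i \pi \omega \left(4 - 9 \left|{\omega}\right|\right) e^{- \frac{9 \left|{\omega}\right|}{4}}}{18}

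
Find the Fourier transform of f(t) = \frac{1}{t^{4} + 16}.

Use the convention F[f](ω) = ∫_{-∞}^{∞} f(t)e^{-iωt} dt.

F(ω) = \frac{\pi e^{- \sqrt{2} \left|{\omega}\right|} \sin{\left(\sqrt{2} \left|{\omega}\right| + \frac{\pi}{4} \right)}}{8}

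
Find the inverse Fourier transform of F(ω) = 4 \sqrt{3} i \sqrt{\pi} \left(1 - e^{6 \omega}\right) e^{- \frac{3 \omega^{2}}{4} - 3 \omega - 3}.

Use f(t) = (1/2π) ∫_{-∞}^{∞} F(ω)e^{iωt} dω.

f(t) = 8 e^{- \frac{t^{2}}{3}} \sin{\left(2 t \right)}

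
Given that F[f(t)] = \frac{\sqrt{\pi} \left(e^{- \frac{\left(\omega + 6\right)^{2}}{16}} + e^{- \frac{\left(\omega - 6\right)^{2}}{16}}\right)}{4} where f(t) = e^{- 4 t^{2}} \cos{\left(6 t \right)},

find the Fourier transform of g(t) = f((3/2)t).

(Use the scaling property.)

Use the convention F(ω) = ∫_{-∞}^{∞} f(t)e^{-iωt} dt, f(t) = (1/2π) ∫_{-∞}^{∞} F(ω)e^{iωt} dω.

F[g](ω) = \frac{\sqrt{\pi} \left(e^{\omega} + 1\right) e^{- \frac{\omega^{2}}{36} - \frac{\omega}{2} - \frac{9}{4}}}{6}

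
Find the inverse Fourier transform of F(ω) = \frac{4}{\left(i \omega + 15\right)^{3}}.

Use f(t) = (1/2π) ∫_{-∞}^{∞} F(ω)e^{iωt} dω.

f(t) = 2 t^{2} e^{- 15 t} u\left(t\right)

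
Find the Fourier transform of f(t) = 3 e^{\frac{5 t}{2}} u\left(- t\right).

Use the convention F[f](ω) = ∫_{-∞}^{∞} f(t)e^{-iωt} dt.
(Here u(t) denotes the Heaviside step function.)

F(ω) = - \frac{6}{2 i \omega - 5}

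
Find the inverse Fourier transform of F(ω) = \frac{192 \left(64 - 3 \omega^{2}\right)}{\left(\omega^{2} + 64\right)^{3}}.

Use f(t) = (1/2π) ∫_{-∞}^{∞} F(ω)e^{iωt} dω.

f(t) = 6 t^{2} e^{- 8 \left|{t}\right|}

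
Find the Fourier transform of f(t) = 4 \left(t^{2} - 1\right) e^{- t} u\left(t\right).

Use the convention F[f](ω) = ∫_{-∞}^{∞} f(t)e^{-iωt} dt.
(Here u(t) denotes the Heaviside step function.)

F(ω) = \frac{4 \left(2 i \omega - \left(i \omega + 1\right)^{3} + 2\right)}{\left(i \omega + 1\right)^{4}}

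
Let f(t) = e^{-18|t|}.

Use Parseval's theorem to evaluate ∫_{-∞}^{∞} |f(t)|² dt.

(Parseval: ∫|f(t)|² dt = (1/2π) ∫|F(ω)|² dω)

∫|f(t)|² dt = \frac{1}{18}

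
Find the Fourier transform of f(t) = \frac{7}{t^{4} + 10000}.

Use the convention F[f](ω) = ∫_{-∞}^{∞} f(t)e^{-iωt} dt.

F(ω) = \frac{7 \pi e^{- 5 \sqrt{2} \left|{\omega}\right|} \sin{\left(5 \sqrt{2} \left|{\omega}\right| + \frac{\pi}{4} \right)}}{1000}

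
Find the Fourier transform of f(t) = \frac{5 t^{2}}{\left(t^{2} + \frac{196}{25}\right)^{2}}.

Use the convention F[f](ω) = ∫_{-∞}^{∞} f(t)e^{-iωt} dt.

F(ω) = \frac{5 \pi \left(5 - 14 \left|{\omega}\right|\right) e^{- \frac{14 \left|{\omega}\right|}{5}}}{28}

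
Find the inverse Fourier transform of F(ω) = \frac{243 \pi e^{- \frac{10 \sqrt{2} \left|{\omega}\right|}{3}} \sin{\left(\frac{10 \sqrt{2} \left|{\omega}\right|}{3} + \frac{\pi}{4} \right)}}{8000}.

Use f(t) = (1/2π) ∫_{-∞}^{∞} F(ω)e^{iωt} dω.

f(t) = \frac{9}{t^{4} + \frac{160000}{81}}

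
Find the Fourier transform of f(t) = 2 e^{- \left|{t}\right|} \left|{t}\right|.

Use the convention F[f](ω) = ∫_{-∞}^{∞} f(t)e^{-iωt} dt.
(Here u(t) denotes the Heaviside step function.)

F(ω) = \frac{4 \left(1 - \omega^{2}\right)}{\left(\omega^{2} + 1\right)^{2}}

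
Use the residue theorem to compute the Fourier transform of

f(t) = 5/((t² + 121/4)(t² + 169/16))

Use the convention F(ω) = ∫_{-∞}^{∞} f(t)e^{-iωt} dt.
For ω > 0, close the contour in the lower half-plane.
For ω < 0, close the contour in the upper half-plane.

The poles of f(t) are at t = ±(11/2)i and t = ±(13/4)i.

Let g(z) = f(z)e^{-iωz}; for large |z| the factor e^{-iωz} decays in the lower half-plane when ω > 0 and in the upper half-plane when ω < 0.

Case ω > 0 (lower half-plane, clockwise contour ⇒ F(ω) = -2πi·ΣRes):
  Res_{z = - \frac{11 i}{2}} g(z) = - \frac{16 i e^{- \frac{11 \omega}{2}}}{693}
  Res_{z = - \frac{13 i}{4}} g(z) = \frac{32 i e^{- \frac{13 \omega}{4}}}{819}
  F(ω) = -2πi·ΣRes = - \frac{32 \pi e^{- \frac{11 \omega}{2}}}{693} + \frac{64 \pi e^{- \frac{13 \omega}{4}}}{819}

Case ω < 0 (upper half-plane, counterclockwise contour ⇒ F(ω) = +2πi·ΣRes):
  Res_{z = \frac{11 i}{2}} g(z) = \frac{16 i e^{\frac{11 \omega}{2}}}{693}
  Res_{z = \frac{13 i}{4}} g(z) = - \frac{32 i e^{\frac{13 \omega}{4}}}{819}
  F(ω) = 2πi·ΣRes = \frac{32 \pi \left(22 e^{\frac{13 \omega}{4}} - 13 e^{\frac{11 \omega}{2}}\right)}{9009}

Both cases combine into a single formula in |ω|:

F(ω) = - \frac{32 \pi e^{- \frac{11 \left|{\omega}\right|}{2}}}{693} + \frac{64 \pi e^{- \frac{13 \left|{\omega}\right|}{4}}}{819}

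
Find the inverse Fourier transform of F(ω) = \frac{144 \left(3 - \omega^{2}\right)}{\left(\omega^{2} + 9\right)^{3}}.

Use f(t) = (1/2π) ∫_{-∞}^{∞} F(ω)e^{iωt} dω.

f(t) = 4 t^{2} e^{- 3 \left|{t}\right|}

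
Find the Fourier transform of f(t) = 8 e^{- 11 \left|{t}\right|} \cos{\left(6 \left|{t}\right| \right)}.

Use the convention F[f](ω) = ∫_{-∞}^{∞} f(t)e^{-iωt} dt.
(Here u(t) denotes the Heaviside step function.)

F(ω) = \frac{176 \left(\omega^{2} + 157\right)}{\omega^{4} + 170 \omega^{2} + 24649}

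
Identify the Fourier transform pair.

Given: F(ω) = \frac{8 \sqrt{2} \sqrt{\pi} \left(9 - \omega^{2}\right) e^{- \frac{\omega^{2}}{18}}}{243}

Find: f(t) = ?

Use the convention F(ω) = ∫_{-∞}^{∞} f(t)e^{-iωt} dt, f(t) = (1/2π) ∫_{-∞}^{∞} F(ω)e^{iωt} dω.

f(t) = 8 t^{2} e^{- \frac{9 t^{2}}{2}}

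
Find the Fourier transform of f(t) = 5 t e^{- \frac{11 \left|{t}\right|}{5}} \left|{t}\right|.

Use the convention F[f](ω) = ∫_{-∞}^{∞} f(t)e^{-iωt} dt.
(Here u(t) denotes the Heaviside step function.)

F(ω) = \frac{12500 i \omega \left(25 \omega^{2} - 363\right)}{\left(25 \omega^{2} + 121\right)^{3}}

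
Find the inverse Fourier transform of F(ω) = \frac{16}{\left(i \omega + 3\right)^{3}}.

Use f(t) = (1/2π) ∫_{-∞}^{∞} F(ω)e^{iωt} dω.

f(t) = 8 t^{2} e^{- 3 t} u\left(t\right)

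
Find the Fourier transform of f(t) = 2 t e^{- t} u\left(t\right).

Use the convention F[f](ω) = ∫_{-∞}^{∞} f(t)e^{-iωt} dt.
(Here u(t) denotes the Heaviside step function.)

F(ω) = \frac{2}{\left(i \omega + 1\right)^{2}}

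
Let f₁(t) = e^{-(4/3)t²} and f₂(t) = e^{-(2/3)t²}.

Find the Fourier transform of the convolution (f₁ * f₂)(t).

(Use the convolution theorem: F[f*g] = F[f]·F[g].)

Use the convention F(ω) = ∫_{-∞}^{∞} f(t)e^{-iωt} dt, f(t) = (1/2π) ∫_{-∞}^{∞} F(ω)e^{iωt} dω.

F[f₁*f₂](ω) = \frac{3 \sqrt{2} \pi e^{- \frac{9 \omega^{2}}{16}}}{4}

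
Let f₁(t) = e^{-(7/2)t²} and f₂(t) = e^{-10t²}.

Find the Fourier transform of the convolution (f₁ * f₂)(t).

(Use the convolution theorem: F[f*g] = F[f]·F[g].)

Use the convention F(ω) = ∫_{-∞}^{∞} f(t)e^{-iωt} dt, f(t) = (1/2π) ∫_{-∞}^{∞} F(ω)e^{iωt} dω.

F[f₁*f₂](ω) = \frac{\sqrt{35} \pi e^{- \frac{27 \omega^{2}}{280}}}{35}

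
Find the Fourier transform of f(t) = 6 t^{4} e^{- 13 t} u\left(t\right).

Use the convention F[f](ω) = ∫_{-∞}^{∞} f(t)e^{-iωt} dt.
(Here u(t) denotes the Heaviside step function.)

F(ω) = \frac{144}{\left(i \omega + 13\right)^{5}}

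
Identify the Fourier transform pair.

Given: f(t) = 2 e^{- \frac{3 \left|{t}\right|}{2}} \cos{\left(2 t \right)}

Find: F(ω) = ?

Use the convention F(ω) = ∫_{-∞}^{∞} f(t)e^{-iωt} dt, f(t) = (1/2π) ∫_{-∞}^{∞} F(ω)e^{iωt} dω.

F(ω) = \frac{24 \left(4 \omega^{2} + 25\right)}{16 \omega^{4} - 56 \omega^{2} + 625}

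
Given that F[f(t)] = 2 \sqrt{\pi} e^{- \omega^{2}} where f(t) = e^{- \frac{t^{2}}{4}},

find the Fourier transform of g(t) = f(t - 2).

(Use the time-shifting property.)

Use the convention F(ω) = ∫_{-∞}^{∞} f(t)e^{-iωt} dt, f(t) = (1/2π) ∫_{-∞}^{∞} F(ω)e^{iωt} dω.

F[g](ω) = 2 \sqrt{\pi} e^{- \omega \left(\omega + 2 i\right)}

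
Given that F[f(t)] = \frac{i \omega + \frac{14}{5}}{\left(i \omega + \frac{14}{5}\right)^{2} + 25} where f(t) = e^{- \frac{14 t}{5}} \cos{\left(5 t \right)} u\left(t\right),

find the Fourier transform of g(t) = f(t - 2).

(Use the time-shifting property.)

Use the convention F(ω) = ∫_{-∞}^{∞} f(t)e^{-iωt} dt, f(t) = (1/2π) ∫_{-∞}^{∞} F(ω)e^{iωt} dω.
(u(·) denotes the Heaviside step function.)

F[g](ω) = \frac{5 \left(5 i \omega + 14\right) e^{- 2 i \omega}}{\left(5 i \omega + 14\right)^{2} + 625}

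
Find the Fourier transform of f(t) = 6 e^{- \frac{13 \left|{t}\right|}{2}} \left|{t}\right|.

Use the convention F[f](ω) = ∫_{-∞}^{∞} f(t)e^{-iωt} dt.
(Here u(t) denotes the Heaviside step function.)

F(ω) = \frac{48 \left(169 - 4 \omega^{2}\right)}{\left(4 \omega^{2} + 169\right)^{2}}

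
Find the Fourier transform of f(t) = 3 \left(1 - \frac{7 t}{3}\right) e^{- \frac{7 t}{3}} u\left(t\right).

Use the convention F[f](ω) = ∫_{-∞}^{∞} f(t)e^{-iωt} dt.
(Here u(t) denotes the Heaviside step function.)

F(ω) = \frac{27 i \omega}{- 9 \omega^{2} + 42 i \omega + 49}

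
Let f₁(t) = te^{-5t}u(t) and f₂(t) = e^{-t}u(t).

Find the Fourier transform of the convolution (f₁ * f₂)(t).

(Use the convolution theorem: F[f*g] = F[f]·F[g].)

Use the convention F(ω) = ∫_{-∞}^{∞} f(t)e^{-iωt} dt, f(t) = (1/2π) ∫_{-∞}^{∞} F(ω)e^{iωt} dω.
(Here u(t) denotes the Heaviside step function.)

F[f₁*f₂](ω) = \frac{1}{\left(i \omega + 1\right) \left(i \omega + 5\right)^{2}}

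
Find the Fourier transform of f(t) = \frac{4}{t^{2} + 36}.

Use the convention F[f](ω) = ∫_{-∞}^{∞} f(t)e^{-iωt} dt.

F(ω) = \frac{2 \pi e^{- 6 \left|{\omega}\right|}}{3}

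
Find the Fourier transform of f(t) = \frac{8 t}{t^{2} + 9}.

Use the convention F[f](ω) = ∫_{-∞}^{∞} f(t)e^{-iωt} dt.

F(ω) = - 8 i \pi e^{- 3 \left|{\omega}\right|} \operatorname{sign}{\left(\omega \right)}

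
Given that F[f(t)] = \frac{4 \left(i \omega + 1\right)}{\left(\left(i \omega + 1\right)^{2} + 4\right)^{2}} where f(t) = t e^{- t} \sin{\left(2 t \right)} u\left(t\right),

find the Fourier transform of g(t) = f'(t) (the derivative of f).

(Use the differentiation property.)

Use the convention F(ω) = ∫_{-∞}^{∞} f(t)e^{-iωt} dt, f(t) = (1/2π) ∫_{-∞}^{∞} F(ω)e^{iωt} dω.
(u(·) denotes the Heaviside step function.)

F[g](ω) = \frac{4 i \omega \left(i \omega + 1\right)}{\left(\left(i \omega + 1\right)^{2} + 4\right)^{2}}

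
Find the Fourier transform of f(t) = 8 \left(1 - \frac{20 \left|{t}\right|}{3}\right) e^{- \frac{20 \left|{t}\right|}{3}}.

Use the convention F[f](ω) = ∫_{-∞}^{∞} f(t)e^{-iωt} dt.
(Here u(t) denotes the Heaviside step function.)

F(ω) = \frac{17280 \omega^{2}}{\left(9 \omega^{2} + 400\right)^{2}}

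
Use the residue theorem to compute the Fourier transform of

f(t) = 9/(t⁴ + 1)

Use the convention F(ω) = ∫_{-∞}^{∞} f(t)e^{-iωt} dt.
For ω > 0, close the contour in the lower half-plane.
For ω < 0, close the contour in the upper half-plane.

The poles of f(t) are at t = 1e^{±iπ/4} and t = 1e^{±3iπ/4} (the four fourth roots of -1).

Let g(z) = f(z)e^{-iωz}; for large |z| the factor e^{-iωz} decays in the lower half-plane when ω > 0 and in the upper half-plane when ω < 0.

Case ω > 0 (lower half-plane, clockwise contour ⇒ F(ω) = -2πi·ΣRes):
  Res_{z = - \frac{\sqrt{2}}{2} - \frac{\sqrt{2} i}{2}} g(z) = \frac{9 \sqrt{2} i \left(1 - i\right) e^{\frac{\sqrt{2} \omega \left(-1 + i\right)}{2}}}{8}
  Res_{z = \frac{\sqrt{2}}{2} - \frac{\sqrt{2} i}{2}} g(z) = \frac{9 \sqrt{2} i \left(1 + i\right) e^{- \frac{\sqrt{2} \omega \left(1 + i\right)}{2}}}{8}
  F(ω) = -2πi·ΣRes = \frac{9 \sqrt{2} \pi \left(1 - i\right) \left(e^{\sqrt{2} i \omega} + i\right) e^{- \frac{\sqrt{2} \omega \left(1 + i\right)}{2}}}{4} = 9 \pi e^{- \frac{\sqrt{2} \omega}{2}} \sin{\left(\frac{\sqrt{2} \omega}{2} + \frac{\pi}{4} \right)}

Case ω < 0 (upper half-plane, counterclockwise contour ⇒ F(ω) = +2πi·ΣRes):
  Res_{z = \frac{\sqrt{2}}{2} + \frac{\sqrt{2} i}{2}} g(z) = \frac{9 \sqrt{2} i \left(-1 + i\right) e^{\frac{\sqrt{2} \omega \left(1 - i\right)}{2}}}{8}
  Res_{z = - \frac{\sqrt{2}}{2} + \frac{\sqrt{2} i}{2}} g(z) = \frac{9 \sqrt{2} \left(1 - i\right) e^{\frac{\sqrt{2} \omega \left(1 + i\right)}{2}}}{8}
  F(ω) = 2πi·ΣRes = - \frac{9 \sqrt{2} i \pi \left(i \left(1 - i\right) e^{\frac{\sqrt{2} \omega \left(1 - i\right)}{2}} - \left(1 - i\right) e^{\frac{\sqrt{2} \omega \left(1 + i\right)}{2}}\right)}{4} = 9 \pi e^{\frac{\sqrt{2} \omega}{2}} \cos{\left(\frac{\sqrt{2} \omega}{2} + \frac{\pi}{4} \right)}

Both cases combine into a single formula in |ω|:

F(ω) = 9 \pi e^{- \frac{\sqrt{2} \left|{\omega}\right|}{2}} \sin{\left(\frac{\sqrt{2} \left|{\omega}\right|}{2} + \frac{\pi}{4} \right)}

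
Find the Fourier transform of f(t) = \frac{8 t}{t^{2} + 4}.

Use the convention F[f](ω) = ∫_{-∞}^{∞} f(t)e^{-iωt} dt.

F(ω) = - 8 i \pi e^{- 2 \left|{\omega}\right|} \operatorname{sign}{\left(\omega \right)}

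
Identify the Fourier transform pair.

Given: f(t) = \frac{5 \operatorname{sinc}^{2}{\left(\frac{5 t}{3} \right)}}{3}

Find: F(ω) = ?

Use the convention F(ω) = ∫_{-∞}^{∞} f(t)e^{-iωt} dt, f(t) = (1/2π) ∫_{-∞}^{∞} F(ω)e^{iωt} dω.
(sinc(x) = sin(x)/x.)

F(ω) = \begin{cases} \frac{\pi \left(10 - 3 \left|{\omega}\right|\right)}{10} & \text{for}\: \omega > - \frac{10}{3} \wedge \omega < \frac{10}{3} \\0 & \text{otherwise} \end{cases}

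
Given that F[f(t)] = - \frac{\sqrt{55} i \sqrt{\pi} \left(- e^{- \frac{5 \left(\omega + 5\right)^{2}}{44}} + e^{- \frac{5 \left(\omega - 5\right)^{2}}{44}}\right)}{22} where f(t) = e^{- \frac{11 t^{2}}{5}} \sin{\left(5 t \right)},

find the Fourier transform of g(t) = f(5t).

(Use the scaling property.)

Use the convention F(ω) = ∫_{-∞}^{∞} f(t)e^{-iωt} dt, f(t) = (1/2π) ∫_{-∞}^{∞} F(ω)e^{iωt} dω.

F[g](ω) = \frac{\sqrt{55} i \sqrt{\pi} \left(1 - e^{\frac{5 \omega}{11}}\right) e^{- \frac{\omega^{2}}{220} - \frac{5 \omega}{22} - \frac{125}{44}}}{110}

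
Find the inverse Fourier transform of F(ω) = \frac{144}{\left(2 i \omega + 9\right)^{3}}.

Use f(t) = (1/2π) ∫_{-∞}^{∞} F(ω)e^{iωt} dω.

f(t) = 9 t^{2} e^{- \frac{9 t}{2}} u\left(t\right)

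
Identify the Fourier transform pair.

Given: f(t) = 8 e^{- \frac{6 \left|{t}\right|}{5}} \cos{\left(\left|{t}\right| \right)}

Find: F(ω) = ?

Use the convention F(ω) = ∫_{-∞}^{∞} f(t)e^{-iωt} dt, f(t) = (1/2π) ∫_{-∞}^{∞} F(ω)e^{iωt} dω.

F(ω) = \frac{480 \left(25 \omega^{2} + 61\right)}{625 \omega^{4} + 550 \omega^{2} + 3721}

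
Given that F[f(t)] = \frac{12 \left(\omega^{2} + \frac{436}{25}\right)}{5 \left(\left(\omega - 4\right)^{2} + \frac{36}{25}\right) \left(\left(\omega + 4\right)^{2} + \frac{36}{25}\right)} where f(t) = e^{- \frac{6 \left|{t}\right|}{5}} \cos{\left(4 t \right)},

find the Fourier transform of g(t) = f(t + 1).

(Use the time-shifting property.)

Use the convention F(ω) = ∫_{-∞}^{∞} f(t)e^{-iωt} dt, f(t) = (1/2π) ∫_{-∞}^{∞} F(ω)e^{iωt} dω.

F[g](ω) = \frac{\left(1500 \omega^{2} + 26160\right) e^{i \omega}}{625 \omega^{4} - 18200 \omega^{2} + 190096}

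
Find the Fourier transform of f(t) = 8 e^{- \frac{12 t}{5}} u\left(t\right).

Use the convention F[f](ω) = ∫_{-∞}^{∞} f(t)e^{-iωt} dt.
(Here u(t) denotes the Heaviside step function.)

F(ω) = \frac{40}{5 i \omega + 12}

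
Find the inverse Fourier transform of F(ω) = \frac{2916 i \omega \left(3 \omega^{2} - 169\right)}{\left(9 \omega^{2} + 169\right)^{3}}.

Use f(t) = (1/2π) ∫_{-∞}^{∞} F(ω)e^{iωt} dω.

f(t) = 3 t e^{- \frac{13 \left|{t}\right|}{3}} \left|{t}\right|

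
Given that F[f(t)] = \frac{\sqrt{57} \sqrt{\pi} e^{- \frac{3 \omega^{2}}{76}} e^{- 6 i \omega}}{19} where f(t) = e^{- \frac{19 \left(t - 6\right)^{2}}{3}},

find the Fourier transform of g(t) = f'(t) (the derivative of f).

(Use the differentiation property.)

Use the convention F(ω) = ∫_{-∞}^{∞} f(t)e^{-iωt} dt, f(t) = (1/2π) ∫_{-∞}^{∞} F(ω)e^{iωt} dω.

F[g](ω) = \frac{\sqrt{57} i \sqrt{\pi} \omega e^{- \frac{3 \omega \left(\omega + 152 i\right)}{76}}}{19}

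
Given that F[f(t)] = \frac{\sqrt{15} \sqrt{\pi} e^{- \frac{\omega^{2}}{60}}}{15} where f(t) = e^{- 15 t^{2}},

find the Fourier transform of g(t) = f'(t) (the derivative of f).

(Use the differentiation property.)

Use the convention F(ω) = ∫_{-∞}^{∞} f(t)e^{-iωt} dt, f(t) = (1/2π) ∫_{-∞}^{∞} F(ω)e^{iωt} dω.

F[g](ω) = \frac{\sqrt{15} i \sqrt{\pi} \omega e^{- \frac{\omega^{2}}{60}}}{15}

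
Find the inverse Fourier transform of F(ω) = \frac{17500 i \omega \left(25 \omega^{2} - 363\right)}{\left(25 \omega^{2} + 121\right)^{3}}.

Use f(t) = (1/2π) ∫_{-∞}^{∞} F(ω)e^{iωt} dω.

f(t) = 7 t e^{- \frac{11 \left|{t}\right|}{5}} \left|{t}\right|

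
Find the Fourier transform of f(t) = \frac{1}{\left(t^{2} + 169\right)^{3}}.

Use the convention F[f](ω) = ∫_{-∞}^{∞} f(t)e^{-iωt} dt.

F(ω) = \frac{\pi \left(169 \omega^{2} + 39 \left|{\omega}\right| + 3\right) e^{- 13 \left|{\omega}\right|}}{2970344}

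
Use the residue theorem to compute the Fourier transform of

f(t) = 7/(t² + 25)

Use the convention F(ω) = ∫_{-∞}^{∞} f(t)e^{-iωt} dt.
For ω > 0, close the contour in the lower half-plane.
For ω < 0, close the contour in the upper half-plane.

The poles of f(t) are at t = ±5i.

Let g(z) = f(z)e^{-iωz}; for large |z| the factor e^{-iωz} decays in the lower half-plane when ω > 0 and in the upper half-plane when ω < 0.

Case ω > 0 (lower half-plane, clockwise contour ⇒ F(ω) = -2πi·ΣRes):
  Res_{z = - 5 i} g(z) = \frac{7 i e^{- 5 \omega}}{10}
  F(ω) = -2πi·ΣRes = \frac{7 \pi e^{- 5 \omega}}{5}

Case ω < 0 (upper half-plane, counterclockwise contour ⇒ F(ω) = +2πi·ΣRes):
  Res_{z = 5 i} g(z) = - \frac{7 i e^{5 \omega}}{10}
  F(ω) = 2πi·ΣRes = \frac{7 \pi e^{5 \omega}}{5}

Both cases combine into a single formula in |ω|:

F(ω) = \frac{7 \pi e^{- 5 \left|{\omega}\right|}}{5}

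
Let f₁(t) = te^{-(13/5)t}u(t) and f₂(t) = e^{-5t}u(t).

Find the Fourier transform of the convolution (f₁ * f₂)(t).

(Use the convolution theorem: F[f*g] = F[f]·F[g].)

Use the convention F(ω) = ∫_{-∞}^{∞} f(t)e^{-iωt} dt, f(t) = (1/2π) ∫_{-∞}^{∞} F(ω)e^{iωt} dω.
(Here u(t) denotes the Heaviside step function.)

F[f₁*f₂](ω) = \frac{25}{\left(i \omega + 5\right) \left(5 i \omega + 13\right)^{2}}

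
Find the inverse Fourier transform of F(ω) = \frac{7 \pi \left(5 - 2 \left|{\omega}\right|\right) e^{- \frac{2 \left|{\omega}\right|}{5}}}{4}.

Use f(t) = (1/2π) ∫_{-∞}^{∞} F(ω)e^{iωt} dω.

f(t) = \frac{7 t^{2}}{\left(t^{2} + \frac{4}{25}\right)^{2}}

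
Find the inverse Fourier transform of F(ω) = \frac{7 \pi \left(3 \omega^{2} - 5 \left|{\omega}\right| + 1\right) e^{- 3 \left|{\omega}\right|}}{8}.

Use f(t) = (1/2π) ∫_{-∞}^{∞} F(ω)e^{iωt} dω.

f(t) = \frac{7 t^{4}}{\left(t^{2} + 9\right)^{3}}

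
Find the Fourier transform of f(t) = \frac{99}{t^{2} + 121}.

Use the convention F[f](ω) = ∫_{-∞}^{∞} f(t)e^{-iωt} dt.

F(ω) = 9 \pi e^{- 11 \left|{\omega}\right|}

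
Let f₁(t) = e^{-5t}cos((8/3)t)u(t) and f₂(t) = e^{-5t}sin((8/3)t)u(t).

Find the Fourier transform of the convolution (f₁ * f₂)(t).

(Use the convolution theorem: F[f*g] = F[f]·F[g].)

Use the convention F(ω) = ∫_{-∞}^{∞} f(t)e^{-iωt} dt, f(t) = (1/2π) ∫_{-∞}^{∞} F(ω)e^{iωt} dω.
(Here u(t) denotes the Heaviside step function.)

F[f₁*f₂](ω) = \frac{216 \left(i \omega + 5\right)}{\left(9 \left(i \omega + 5\right)^{2} + 64\right)^{2}}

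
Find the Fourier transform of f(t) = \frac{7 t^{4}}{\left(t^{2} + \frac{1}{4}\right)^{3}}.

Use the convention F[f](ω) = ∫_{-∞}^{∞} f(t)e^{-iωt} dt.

F(ω) = \frac{7 \pi \left(\omega^{2} - 10 \left|{\omega}\right| + 12\right) e^{- \frac{\left|{\omega}\right|}{2}}}{16}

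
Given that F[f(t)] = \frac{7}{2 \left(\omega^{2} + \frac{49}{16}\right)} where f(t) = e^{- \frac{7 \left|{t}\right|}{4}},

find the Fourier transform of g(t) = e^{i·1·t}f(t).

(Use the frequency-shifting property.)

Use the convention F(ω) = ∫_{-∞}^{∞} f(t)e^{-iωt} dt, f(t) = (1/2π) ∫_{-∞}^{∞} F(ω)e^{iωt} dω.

F[g](ω) = \frac{56}{16 \left(\omega - 1\right)^{2} + 49}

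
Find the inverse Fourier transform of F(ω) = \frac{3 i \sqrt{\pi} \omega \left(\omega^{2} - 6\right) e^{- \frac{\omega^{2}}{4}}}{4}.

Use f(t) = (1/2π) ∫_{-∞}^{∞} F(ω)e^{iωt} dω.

f(t) = 6 t^{3} e^{- t^{2}}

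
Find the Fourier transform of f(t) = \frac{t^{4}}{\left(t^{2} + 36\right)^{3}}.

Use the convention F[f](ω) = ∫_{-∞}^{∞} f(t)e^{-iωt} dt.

F(ω) = \frac{\pi \left(12 \omega^{2} - 10 \left|{\omega}\right| + 1\right) e^{- 6 \left|{\omega}\right|}}{16}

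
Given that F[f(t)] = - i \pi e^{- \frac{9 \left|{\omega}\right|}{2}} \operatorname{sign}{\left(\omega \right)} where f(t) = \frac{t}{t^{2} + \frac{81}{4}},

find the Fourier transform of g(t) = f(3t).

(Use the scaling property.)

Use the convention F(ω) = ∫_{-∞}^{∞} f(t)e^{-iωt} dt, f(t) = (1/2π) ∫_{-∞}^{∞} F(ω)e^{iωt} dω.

F[g](ω) = - \frac{i \pi e^{- \frac{3 \left|{\omega}\right|}{2}} \operatorname{sign}{\left(\omega \right)}}{3}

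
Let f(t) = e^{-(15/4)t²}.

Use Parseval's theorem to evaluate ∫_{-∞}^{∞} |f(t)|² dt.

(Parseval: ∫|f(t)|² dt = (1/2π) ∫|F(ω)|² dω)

∫|f(t)|² dt = \frac{\sqrt{30} \sqrt{\pi}}{15}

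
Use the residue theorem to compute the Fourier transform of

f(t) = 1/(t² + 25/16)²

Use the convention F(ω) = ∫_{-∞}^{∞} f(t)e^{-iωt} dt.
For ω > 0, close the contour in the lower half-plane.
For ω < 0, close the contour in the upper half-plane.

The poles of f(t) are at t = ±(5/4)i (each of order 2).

Let g(z) = f(z)e^{-iωz}; for large |z| the factor e^{-iωz} decays in the lower half-plane when ω > 0 and in the upper half-plane when ω < 0.

Case ω > 0 (lower half-plane, clockwise contour ⇒ F(ω) = -2πi·ΣRes):
  Res_{z = - \frac{5 i}{4}} g(z) = \frac{4 i \left(5 \omega + 4\right) e^{- \frac{5 \omega}{4}}}{125} (pole of order 2)
  F(ω) = -2πi·ΣRes = \frac{8 \pi \left(5 \omega + 4\right) e^{- \frac{5 \omega}{4}}}{125}

Case ω < 0 (upper half-plane, counterclockwise contour ⇒ F(ω) = +2πi·ΣRes):
  Res_{z = \frac{5 i}{4}} g(z) = \frac{4 i \left(5 \omega - 4\right) e^{\frac{5 \omega}{4}}}{125} (pole of order 2)
  F(ω) = 2πi·ΣRes = \frac{8 \pi \left(4 - 5 \omega\right) e^{\frac{5 \omega}{4}}}{125}

Both cases combine into a single formula in |ω|:

F(ω) = \frac{8 \pi \left(5 \left|{\omega}\right| + 4\right) e^{- \frac{5 \left|{\omega}\right|}{4}}}{125}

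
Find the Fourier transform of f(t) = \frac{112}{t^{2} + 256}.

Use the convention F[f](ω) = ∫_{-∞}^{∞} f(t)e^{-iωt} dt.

F(ω) = 7 \pi e^{- 16 \left|{\omega}\right|}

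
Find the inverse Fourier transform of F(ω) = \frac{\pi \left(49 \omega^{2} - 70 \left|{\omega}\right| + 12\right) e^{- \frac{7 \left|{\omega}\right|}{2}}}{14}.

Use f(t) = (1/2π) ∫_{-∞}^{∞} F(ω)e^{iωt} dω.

f(t) = \frac{8 t^{4}}{\left(t^{2} + \frac{49}{4}\right)^{3}}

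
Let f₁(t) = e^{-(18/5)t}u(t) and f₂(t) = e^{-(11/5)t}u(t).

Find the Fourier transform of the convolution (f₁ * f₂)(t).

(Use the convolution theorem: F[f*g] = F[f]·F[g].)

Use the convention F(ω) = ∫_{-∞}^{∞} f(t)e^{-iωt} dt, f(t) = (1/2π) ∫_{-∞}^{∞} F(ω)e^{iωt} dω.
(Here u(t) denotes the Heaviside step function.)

F[f₁*f₂](ω) = \frac{25}{- 25 \omega^{2} + 145 i \omega + 198}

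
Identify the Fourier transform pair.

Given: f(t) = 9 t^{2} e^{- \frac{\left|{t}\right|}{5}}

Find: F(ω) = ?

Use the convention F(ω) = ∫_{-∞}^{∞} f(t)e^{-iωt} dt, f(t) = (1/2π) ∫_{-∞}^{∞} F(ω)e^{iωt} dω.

F(ω) = \frac{4500 \left(1 - 75 \omega^{2}\right)}{\left(25 \omega^{2} + 1\right)^{3}}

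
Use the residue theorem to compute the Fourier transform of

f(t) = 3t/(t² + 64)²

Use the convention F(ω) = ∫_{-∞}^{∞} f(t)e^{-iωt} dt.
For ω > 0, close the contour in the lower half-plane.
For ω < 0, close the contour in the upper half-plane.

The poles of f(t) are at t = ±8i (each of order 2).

Let g(z) = f(z)e^{-iωz}; for large |z| the factor e^{-iωz} decays in the lower half-plane when ω > 0 and in the upper half-plane when ω < 0.

Case ω > 0 (lower half-plane, clockwise contour ⇒ F(ω) = -2πi·ΣRes):
  Res_{z = - 8 i} g(z) = \frac{3 \omega e^{- 8 \omega}}{32} (pole of order 2)
  F(ω) = -2πi·ΣRes = - \frac{3 i \pi \omega e^{- 8 \omega}}{16}

Case ω < 0 (upper half-plane, counterclockwise contour ⇒ F(ω) = +2πi·ΣRes):
  Res_{z = 8 i} g(z) = - \frac{3 \omega e^{8 \omega}}{32} (pole of order 2)
  F(ω) = 2πi·ΣRes = - \frac{3 i \pi \omega e^{8 \omega}}{16}

Both cases combine into a single formula in |ω|:

F(ω) = - \frac{3 i \pi \omega e^{- 8 \left|{\omega}\right|}}{16}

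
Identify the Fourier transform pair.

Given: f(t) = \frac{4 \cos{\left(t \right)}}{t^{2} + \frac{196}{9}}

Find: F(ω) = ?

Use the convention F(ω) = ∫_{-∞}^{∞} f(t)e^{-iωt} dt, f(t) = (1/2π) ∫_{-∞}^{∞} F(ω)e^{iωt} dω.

F(ω) = \frac{3 \pi e^{- \frac{14 \left|{\omega + 1}\right|}{3}}}{7} + \frac{3 \pi e^{- \frac{14 \left|{\omega - 1}\right|}{3}}}{7}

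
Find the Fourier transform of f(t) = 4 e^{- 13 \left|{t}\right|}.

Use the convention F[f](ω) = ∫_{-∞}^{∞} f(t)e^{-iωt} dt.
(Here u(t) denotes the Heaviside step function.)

F(ω) = \frac{104}{\omega^{2} + 169}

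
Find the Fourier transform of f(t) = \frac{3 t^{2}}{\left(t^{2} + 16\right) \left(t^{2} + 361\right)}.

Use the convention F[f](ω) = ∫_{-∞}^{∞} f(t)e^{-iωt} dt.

F(ω) = \frac{\pi \left(19 - 4 e^{15 \left|{\omega}\right|}\right) e^{- 19 \left|{\omega}\right|}}{115}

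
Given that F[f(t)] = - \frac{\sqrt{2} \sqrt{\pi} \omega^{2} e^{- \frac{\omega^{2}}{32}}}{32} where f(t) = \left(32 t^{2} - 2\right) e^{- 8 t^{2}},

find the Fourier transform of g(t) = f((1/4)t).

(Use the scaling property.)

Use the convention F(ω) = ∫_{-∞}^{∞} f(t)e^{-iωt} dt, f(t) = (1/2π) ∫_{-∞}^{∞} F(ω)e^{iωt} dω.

F[g](ω) = - 2 \sqrt{2} \sqrt{\pi} \omega^{2} e^{- \frac{\omega^{2}}{2}}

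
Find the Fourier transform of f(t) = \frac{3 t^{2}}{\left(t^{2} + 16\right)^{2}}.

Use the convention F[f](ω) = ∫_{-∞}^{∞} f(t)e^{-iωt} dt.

F(ω) = \frac{3 \pi \left(1 - 4 \left|{\omega}\right|\right) e^{- 4 \left|{\omega}\right|}}{8}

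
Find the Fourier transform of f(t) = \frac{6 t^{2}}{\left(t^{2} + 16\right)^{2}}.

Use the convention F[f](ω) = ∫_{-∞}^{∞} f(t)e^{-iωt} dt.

F(ω) = \frac{3 \pi \left(1 - 4 \left|{\omega}\right|\right) e^{- 4 \left|{\omega}\right|}}{4}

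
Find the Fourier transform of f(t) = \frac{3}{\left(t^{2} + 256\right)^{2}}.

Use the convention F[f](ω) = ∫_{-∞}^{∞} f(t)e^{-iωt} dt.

F(ω) = \frac{3 \pi \left(16 \left|{\omega}\right| + 1\right) e^{- 16 \left|{\omega}\right|}}{8192}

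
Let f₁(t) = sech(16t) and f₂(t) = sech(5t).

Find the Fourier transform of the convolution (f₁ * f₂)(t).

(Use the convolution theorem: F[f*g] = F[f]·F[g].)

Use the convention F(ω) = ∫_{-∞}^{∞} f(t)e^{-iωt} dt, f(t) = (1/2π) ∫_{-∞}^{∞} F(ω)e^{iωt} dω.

F[f₁*f₂](ω) = \frac{\pi^{2}}{80 \cosh{\left(\frac{\pi \omega}{32} \right)} \cosh{\left(\frac{\pi \omega}{10} \right)}}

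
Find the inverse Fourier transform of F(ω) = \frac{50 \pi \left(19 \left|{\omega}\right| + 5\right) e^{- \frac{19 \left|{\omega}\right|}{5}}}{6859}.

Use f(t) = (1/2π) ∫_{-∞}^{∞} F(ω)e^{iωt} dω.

f(t) = \frac{4}{\left(t^{2} + \frac{361}{25}\right)^{2}}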